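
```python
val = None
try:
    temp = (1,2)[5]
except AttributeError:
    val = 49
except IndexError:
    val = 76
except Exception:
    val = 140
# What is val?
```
76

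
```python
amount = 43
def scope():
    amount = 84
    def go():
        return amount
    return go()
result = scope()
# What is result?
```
84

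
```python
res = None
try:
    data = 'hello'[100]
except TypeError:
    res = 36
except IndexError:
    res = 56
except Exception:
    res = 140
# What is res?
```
56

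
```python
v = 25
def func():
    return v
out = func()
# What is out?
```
25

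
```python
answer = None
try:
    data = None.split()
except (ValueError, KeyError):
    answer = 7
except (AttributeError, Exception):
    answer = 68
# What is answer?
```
68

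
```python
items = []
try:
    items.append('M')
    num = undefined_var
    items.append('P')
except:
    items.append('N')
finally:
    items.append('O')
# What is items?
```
['M', 'N', 'O']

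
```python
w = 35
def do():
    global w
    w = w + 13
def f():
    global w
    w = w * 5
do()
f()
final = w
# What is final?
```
240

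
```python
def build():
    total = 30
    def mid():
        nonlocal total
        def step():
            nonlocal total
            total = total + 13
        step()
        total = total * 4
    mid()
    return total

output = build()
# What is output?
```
172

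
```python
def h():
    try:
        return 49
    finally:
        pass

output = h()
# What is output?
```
49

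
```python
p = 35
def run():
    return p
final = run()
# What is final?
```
35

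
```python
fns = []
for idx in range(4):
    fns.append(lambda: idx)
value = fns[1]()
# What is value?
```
3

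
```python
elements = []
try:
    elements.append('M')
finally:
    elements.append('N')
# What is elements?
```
['M', 'N']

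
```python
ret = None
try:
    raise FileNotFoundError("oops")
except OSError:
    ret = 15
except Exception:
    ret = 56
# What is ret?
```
15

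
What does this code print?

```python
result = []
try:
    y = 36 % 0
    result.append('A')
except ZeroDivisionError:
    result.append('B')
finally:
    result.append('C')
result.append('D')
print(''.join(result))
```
BCD

finally always runs, even after exception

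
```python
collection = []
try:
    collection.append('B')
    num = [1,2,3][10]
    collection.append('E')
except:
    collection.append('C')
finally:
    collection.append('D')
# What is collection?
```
['B', 'C', 'D']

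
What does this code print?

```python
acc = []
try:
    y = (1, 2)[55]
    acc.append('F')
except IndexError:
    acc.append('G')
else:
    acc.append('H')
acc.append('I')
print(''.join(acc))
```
GI

else block skipped when exception is caught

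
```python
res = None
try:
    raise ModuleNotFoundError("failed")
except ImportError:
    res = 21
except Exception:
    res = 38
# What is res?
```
21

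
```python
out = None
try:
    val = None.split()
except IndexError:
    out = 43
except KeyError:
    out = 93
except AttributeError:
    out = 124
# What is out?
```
124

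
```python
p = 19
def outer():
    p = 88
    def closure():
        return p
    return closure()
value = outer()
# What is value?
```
88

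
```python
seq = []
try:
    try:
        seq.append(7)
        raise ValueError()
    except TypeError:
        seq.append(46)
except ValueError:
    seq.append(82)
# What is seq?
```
[7, 82]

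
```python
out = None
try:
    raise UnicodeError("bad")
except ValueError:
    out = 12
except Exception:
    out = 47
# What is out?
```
12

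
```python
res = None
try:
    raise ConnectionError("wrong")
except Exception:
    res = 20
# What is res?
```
20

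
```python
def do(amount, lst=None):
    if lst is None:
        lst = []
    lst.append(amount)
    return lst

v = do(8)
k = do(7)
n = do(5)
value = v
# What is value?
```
[8]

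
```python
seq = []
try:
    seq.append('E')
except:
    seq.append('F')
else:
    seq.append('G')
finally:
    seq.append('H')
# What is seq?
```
['E', 'G', 'H']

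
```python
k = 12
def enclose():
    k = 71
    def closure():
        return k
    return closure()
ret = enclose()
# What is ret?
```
71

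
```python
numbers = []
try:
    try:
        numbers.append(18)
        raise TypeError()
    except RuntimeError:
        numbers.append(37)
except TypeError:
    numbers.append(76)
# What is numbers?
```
[18, 76]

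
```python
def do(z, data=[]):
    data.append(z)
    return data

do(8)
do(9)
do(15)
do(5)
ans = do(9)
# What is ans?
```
[8, 9, 15, 5, 9]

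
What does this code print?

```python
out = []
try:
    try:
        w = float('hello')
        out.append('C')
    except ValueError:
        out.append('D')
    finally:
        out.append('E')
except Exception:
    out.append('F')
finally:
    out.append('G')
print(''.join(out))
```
DEG

Both finally blocks run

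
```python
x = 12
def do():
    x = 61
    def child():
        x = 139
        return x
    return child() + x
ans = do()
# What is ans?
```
200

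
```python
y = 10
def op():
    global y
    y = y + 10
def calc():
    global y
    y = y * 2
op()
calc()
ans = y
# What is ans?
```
40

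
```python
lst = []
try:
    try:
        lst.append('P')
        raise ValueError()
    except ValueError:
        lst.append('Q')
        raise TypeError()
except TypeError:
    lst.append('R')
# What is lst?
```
['P', 'Q', 'R']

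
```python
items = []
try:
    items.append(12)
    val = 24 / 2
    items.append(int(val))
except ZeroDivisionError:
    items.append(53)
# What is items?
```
[12, 12]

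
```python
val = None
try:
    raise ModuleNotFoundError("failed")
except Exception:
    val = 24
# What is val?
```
24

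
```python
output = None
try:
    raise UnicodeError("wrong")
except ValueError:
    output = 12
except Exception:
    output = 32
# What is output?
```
12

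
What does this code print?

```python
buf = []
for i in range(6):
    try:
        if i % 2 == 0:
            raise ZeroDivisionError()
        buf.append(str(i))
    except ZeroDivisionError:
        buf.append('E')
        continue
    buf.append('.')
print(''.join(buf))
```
E1.E3.E5.

continue in except skips rest of loop body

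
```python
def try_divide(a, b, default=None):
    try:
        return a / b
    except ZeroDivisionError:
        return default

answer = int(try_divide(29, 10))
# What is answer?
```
2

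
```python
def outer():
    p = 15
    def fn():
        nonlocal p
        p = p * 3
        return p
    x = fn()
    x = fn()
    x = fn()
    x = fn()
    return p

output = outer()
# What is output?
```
1215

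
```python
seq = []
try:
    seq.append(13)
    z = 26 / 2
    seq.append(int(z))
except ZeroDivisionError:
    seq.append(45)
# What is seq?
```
[13, 13]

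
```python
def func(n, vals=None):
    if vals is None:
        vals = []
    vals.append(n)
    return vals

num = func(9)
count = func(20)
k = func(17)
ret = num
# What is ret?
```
[9]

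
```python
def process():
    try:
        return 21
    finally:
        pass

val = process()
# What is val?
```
21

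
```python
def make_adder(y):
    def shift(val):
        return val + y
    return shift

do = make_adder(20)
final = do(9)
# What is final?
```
29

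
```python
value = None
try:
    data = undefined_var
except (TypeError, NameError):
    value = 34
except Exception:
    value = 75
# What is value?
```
34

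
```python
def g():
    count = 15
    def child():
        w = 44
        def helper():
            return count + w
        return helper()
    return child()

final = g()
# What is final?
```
59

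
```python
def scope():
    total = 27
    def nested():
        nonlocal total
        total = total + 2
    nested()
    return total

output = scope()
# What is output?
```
29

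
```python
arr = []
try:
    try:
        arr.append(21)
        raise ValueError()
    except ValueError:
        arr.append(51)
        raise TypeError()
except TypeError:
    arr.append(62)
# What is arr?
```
[21, 51, 62]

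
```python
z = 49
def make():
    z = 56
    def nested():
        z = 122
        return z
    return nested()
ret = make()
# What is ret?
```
122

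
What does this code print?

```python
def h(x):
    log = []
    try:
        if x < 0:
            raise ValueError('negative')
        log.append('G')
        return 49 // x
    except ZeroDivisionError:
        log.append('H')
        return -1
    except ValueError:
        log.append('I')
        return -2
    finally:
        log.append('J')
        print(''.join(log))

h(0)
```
GHJ

x=0 causes ZeroDivisionError, caught, finally prints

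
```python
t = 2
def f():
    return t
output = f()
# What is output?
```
2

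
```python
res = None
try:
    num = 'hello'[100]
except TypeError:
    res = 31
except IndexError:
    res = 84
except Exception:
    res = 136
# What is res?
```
84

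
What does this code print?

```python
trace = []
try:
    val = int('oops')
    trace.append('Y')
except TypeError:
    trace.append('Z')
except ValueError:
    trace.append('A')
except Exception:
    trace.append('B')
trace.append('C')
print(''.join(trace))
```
AC

ValueError matches before generic Exception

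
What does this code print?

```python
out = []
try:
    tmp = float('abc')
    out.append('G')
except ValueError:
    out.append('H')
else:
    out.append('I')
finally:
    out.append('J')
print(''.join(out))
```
HJ

Exception: except runs, else skipped, finally runs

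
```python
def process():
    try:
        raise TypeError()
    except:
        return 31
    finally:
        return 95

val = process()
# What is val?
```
95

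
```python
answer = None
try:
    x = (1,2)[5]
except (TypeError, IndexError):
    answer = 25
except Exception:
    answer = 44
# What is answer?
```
25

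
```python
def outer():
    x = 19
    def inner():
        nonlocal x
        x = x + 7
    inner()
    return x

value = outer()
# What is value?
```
26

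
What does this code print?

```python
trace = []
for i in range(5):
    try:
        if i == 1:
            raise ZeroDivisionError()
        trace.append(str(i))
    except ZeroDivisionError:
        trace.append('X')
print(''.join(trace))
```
0X234

Exception on i=1 caught, loop continues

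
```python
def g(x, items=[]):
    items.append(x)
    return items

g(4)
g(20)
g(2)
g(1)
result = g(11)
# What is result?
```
[4, 20, 2, 1, 11]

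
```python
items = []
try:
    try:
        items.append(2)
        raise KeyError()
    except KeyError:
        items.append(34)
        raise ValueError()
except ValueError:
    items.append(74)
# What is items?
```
[2, 34, 74]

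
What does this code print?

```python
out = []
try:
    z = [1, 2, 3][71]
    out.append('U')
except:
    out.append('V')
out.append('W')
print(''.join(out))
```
VW

Exception raised in try, caught by bare except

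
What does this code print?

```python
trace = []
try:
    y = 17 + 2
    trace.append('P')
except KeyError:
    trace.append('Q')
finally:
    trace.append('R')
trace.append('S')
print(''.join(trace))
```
PRS

finally runs after normal execution too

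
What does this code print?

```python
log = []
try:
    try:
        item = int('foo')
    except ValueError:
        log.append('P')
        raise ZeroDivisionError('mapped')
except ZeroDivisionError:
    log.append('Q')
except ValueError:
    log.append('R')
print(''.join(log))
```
PQ

New ZeroDivisionError raised, caught by outer ZeroDivisionError handler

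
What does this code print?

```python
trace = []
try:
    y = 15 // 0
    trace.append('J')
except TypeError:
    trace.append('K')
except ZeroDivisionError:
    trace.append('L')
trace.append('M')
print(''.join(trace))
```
LM

ZeroDivisionError is caught by its specific handler, not TypeError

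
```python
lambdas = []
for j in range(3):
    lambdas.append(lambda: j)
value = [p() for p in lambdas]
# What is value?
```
[2, 2, 2]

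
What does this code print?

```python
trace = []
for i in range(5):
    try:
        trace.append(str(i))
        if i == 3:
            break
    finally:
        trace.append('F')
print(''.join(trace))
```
0F1F2F3F

finally runs even when breaking out of loop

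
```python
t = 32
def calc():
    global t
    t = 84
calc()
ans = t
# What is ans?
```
84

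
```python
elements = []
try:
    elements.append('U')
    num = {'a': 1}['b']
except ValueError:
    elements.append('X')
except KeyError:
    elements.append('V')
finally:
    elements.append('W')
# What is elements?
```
['U', 'V', 'W']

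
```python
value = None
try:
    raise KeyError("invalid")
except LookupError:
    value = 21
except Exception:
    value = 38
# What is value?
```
21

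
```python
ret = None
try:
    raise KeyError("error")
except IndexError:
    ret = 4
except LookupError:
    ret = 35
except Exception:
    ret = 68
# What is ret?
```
35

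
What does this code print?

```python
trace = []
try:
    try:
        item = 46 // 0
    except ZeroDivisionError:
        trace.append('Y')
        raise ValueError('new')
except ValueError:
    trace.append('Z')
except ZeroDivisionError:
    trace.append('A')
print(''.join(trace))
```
YZ

New ValueError raised, caught by outer ValueError handler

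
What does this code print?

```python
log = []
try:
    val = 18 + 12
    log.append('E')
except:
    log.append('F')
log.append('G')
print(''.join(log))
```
EG

No exception, try block completes normally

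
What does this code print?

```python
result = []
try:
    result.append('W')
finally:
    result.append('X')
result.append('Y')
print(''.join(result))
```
WXY

try/finally without except, no exception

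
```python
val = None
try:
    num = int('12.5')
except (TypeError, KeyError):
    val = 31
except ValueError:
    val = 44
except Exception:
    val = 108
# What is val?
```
44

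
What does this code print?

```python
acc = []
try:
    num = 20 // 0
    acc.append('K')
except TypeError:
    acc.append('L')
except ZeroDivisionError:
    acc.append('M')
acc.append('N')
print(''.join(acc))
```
MN

ZeroDivisionError is caught by its specific handler, not TypeError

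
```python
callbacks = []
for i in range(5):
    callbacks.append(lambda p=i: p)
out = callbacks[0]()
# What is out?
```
0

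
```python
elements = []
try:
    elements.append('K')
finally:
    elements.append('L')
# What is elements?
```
['K', 'L']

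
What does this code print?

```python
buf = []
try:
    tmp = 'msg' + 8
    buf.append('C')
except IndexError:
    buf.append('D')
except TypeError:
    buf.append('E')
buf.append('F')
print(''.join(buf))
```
EF

TypeError is caught by its specific handler, not IndexError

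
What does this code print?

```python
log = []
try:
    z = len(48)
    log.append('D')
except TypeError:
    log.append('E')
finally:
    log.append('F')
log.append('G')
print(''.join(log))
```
EFG

finally always runs, even after exception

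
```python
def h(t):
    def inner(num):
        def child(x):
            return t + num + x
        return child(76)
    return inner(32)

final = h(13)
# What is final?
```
121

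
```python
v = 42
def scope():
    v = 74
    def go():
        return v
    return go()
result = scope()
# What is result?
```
74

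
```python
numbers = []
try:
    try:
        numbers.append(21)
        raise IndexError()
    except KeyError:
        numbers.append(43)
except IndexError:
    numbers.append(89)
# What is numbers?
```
[21, 89]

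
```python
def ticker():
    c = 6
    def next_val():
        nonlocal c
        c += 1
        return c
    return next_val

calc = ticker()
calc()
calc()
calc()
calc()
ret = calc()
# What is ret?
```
11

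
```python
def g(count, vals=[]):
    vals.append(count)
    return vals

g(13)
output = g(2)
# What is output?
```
[13, 2]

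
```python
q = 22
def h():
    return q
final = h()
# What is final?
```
22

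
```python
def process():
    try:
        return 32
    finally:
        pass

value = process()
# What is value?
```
32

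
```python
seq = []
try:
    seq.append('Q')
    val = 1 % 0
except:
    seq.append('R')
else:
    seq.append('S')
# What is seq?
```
['Q', 'R']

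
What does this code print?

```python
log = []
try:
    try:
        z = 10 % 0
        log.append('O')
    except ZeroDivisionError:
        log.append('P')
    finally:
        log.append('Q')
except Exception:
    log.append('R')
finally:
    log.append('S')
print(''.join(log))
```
PQS

Both finally blocks run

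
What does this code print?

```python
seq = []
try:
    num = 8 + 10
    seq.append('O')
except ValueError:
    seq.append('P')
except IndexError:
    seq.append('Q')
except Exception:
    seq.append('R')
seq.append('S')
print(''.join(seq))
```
OS

No exception, try block completes normally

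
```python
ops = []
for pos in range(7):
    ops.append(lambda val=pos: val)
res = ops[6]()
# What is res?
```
6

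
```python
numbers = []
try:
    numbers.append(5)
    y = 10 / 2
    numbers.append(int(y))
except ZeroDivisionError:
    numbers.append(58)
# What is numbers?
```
[5, 5]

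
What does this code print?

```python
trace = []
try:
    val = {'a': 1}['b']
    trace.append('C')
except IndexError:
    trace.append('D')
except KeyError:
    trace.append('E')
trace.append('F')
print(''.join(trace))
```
EF

KeyError is caught by its specific handler, not IndexError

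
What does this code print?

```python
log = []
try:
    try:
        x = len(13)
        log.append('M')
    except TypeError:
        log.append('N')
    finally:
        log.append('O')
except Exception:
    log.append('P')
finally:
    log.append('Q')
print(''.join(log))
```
NOQ

Both finally blocks run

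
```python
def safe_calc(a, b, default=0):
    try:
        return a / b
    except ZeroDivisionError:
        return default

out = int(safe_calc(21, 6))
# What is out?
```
3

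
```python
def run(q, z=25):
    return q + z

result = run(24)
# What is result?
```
49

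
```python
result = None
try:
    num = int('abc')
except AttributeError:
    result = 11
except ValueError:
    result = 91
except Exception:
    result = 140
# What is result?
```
91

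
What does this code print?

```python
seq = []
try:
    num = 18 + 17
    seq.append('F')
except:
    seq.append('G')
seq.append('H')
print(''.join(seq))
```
FH

No exception, try block completes normally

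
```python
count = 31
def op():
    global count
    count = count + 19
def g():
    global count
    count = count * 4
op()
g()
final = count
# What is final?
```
200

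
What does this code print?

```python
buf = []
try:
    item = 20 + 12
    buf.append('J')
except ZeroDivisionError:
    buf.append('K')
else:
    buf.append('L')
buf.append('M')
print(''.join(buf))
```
JLM

else block runs when no exception occurs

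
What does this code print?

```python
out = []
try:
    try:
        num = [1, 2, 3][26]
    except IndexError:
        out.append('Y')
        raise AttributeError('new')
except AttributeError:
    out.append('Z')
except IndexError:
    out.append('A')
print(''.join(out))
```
YZ

New AttributeError raised, caught by outer AttributeError handler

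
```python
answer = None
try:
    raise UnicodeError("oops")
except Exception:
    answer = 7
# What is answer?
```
7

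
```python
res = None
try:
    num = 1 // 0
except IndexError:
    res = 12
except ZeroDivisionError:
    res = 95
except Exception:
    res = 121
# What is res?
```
95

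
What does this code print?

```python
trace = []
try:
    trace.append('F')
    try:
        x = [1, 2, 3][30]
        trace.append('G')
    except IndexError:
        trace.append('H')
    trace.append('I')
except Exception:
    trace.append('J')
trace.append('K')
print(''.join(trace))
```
FHIK

Inner exception caught by inner handler, outer continues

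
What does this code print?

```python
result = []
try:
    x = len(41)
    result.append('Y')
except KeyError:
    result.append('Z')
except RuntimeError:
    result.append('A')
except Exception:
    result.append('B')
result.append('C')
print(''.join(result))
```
BC

TypeError not specifically caught, falls to Exception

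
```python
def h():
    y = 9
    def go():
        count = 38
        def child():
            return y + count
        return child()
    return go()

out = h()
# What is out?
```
47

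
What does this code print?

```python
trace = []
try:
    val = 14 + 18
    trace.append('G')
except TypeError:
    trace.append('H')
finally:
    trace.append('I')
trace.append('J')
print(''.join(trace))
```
GIJ

finally runs after normal execution too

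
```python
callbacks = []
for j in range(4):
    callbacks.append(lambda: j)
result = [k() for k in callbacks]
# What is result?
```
[3, 3, 3, 3]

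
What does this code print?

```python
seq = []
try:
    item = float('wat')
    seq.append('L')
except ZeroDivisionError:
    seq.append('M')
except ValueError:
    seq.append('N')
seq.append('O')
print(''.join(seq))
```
NO

ValueError is caught by its specific handler, not ZeroDivisionError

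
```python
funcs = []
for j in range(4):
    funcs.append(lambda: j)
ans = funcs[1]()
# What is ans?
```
3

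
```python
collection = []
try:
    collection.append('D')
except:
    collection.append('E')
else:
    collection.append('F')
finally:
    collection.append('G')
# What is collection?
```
['D', 'F', 'G']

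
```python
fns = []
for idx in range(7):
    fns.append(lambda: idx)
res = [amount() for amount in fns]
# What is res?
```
[6, 6, 6, 6, 6, 6, 6]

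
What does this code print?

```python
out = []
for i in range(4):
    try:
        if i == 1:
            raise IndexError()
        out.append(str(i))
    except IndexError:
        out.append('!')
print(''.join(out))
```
0!23

Exception on i=1 caught, loop continues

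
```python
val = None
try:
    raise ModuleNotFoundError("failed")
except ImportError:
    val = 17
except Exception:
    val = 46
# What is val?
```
17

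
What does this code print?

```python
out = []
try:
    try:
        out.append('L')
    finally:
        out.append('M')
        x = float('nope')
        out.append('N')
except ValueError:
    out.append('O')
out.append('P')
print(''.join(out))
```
LMOP

Exception in inner finally caught by outer except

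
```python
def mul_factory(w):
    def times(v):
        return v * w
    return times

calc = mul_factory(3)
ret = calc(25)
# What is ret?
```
75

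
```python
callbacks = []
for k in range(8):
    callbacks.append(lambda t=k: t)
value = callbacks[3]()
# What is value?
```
3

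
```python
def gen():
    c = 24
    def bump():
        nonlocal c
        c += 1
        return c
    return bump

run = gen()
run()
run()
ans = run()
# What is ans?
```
27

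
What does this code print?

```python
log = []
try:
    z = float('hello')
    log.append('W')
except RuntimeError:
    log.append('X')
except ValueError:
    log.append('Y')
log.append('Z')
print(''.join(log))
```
YZ

ValueError is caught by its specific handler, not RuntimeError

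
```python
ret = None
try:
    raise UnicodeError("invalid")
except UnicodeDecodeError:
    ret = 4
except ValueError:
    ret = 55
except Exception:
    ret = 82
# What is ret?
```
55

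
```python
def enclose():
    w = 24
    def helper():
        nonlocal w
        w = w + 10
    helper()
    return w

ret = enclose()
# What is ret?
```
34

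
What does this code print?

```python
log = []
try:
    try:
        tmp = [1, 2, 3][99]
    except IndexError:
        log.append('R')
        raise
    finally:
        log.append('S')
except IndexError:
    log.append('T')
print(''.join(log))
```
RST

finally runs before re-raised exception propagates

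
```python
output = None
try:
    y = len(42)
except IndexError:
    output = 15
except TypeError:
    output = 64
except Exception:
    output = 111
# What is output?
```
64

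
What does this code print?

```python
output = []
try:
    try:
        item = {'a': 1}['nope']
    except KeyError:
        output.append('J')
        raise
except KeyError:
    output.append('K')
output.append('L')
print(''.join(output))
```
JKL

raise without argument re-raises current exception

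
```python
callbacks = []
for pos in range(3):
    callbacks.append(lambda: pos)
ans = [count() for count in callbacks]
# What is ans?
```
[2, 2, 2]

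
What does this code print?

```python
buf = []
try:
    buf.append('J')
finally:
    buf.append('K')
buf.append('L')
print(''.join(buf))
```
JKL

try/finally without except, no exception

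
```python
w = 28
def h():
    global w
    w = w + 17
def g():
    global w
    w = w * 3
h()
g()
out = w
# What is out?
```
135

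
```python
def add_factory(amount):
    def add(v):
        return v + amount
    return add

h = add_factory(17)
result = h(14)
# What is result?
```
31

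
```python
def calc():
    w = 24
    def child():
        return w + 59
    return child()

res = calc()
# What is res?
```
83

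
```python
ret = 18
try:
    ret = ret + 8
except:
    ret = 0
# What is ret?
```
26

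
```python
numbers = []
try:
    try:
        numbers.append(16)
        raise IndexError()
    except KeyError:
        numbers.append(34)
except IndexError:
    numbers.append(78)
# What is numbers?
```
[16, 78]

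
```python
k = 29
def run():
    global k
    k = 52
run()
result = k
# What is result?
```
52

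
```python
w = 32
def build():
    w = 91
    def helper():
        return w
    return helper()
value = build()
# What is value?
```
91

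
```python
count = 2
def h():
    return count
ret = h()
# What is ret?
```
2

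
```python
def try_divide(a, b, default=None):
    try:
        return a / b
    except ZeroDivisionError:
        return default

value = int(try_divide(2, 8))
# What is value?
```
0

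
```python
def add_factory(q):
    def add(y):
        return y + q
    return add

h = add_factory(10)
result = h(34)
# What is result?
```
44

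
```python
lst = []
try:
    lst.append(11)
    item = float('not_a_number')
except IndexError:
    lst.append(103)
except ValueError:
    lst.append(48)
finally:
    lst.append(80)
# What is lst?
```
[11, 48, 80]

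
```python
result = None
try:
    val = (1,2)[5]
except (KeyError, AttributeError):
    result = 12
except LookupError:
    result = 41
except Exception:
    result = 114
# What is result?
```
41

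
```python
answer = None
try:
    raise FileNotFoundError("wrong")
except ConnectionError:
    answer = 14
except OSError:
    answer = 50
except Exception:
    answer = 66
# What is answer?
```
50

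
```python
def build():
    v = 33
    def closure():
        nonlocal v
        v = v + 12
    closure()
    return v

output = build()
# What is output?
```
45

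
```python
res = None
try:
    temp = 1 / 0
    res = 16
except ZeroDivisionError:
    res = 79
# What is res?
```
79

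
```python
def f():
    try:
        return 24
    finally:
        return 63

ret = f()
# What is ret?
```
63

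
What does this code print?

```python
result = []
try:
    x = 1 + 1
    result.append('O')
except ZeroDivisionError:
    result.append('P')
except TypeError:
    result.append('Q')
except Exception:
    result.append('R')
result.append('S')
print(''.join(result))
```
OS

No exception, try block completes normally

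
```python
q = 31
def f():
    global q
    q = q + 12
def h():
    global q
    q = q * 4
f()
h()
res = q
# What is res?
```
172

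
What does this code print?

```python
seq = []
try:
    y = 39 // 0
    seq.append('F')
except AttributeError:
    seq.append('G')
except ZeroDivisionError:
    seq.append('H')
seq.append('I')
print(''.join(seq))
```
HI

ZeroDivisionError is caught by its specific handler, not AttributeError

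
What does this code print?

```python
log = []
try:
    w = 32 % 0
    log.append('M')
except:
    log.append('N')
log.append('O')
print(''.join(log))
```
NO

Exception raised in try, caught by bare except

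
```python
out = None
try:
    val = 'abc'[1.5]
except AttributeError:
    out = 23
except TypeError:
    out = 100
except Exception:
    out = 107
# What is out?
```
100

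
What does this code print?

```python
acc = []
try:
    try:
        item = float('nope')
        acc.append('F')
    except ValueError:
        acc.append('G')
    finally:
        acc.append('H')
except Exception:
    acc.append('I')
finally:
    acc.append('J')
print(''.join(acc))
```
GHJ

Both finally blocks run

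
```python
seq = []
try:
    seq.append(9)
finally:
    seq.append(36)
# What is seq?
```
[9, 36]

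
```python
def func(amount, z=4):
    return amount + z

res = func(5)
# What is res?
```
9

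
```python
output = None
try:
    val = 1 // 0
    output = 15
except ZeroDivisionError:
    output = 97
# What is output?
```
97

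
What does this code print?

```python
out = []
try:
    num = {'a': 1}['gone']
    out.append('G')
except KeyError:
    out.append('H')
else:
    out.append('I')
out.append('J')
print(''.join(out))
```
HJ

else block skipped when exception is caught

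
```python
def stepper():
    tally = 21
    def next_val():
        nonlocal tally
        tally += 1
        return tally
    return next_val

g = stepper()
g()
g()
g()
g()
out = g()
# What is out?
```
26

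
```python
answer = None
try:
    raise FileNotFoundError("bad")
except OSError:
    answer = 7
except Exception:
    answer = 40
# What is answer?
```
7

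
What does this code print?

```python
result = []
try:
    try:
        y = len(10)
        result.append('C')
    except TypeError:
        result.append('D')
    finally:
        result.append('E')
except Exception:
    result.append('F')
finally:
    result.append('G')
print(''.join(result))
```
DEG

Both finally blocks run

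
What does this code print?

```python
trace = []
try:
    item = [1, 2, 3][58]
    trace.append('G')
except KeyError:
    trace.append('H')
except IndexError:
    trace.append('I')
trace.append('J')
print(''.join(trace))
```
IJ

IndexError is caught by its specific handler, not KeyError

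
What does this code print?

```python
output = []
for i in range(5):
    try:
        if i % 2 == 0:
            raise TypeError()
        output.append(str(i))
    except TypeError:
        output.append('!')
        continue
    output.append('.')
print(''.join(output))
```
!1.!3.!

continue in except skips rest of loop body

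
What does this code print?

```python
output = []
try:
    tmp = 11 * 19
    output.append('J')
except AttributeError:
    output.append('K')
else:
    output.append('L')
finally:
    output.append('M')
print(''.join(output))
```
JLM

else runs before finally when no exception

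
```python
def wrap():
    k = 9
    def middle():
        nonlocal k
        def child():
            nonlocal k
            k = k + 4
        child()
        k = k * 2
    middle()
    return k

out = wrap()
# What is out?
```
26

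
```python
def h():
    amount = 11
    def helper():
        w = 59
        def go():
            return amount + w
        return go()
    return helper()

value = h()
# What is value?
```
70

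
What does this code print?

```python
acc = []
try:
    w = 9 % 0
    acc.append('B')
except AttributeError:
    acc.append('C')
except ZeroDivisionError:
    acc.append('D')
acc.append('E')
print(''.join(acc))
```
DE

ZeroDivisionError is caught by its specific handler, not AttributeError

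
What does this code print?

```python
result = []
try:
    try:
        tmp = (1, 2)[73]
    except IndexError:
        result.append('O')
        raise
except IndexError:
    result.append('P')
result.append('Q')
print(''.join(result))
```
OPQ

raise without argument re-raises current exception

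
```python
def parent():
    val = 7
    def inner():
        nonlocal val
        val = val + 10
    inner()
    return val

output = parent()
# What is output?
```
17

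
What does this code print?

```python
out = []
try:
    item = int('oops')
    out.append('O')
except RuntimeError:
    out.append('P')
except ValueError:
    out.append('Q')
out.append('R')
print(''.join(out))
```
QR

ValueError is caught by its specific handler, not RuntimeError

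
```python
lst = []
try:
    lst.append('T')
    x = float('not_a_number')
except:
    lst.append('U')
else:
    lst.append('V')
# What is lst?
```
['T', 'U']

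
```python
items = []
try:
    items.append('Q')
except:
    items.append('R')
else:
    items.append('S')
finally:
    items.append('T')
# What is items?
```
['Q', 'S', 'T']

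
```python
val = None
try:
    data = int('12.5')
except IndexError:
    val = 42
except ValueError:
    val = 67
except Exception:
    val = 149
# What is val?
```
67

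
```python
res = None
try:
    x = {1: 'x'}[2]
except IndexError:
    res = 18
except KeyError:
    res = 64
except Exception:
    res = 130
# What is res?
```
64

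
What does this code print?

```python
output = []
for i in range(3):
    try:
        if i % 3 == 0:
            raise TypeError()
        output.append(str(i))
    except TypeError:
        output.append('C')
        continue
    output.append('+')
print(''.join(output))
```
C1+2+

continue in except skips rest of loop body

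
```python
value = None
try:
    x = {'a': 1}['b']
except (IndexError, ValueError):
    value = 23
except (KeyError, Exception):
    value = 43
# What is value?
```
43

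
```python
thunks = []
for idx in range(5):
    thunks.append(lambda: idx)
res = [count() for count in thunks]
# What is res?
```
[4, 4, 4, 4, 4]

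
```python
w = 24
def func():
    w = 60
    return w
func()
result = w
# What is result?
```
24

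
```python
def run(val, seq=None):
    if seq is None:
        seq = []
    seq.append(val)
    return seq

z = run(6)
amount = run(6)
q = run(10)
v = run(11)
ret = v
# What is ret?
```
[11]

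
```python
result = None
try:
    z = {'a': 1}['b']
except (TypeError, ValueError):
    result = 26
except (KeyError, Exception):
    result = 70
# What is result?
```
70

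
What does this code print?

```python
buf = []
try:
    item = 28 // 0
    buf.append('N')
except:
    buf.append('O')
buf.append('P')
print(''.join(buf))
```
OP

Exception raised in try, caught by bare except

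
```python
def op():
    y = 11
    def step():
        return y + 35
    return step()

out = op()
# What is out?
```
46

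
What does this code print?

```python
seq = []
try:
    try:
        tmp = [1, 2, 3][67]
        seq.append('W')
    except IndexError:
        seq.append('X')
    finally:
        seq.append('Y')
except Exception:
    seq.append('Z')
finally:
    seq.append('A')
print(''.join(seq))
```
XYA

Both finally blocks run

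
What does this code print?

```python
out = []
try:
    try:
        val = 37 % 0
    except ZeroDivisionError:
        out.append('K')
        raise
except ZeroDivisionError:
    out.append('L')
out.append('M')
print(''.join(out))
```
KLM

raise without argument re-raises current exception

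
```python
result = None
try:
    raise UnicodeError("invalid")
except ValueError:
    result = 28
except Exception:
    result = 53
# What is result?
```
28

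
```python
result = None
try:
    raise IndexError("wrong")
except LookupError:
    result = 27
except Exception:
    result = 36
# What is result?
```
27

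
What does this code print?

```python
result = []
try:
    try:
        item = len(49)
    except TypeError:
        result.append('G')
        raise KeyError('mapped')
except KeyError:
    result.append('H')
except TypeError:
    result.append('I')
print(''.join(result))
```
GH

New KeyError raised, caught by outer KeyError handler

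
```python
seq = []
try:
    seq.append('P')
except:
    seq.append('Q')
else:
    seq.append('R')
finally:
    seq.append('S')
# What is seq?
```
['P', 'R', 'S']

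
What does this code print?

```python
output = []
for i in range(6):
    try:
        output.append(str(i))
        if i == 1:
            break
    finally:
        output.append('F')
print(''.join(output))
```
0F1F

finally runs even when breaking out of loop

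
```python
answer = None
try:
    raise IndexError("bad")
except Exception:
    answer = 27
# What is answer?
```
27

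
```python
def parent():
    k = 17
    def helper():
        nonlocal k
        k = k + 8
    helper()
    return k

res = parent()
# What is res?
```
25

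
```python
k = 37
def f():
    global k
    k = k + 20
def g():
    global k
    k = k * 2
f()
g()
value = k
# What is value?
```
114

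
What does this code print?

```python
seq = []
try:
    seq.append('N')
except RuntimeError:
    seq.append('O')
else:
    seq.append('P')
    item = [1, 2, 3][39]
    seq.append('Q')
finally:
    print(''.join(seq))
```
NP

Try succeeds, else appends 'P', IndexError in else is uncaught, finally prints before exception propagates ('Q' never appended)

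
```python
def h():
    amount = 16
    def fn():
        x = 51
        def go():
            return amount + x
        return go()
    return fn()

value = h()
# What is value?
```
67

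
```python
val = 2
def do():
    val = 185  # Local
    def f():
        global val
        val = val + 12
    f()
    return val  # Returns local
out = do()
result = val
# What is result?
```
14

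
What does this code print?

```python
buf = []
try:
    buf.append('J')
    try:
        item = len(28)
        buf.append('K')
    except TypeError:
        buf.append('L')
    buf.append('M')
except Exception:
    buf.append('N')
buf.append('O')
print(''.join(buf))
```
JLMO

Inner exception caught by inner handler, outer continues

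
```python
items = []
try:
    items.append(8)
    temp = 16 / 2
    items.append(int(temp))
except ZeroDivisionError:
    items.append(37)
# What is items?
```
[8, 8]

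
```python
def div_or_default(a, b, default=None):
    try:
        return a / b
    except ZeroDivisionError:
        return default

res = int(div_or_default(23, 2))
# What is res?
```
11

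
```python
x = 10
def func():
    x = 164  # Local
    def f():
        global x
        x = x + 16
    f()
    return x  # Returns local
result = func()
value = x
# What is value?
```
26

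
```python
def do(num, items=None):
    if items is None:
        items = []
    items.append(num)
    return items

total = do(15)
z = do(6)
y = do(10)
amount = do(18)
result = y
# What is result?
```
[10]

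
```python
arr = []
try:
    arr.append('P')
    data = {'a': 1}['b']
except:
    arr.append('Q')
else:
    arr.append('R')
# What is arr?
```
['P', 'Q']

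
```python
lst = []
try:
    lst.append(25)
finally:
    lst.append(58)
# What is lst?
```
[25, 58]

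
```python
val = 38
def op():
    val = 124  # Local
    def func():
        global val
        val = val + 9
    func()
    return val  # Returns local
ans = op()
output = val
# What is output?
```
47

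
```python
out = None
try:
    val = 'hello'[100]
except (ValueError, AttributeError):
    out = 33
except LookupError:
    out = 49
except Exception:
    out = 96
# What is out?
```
49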